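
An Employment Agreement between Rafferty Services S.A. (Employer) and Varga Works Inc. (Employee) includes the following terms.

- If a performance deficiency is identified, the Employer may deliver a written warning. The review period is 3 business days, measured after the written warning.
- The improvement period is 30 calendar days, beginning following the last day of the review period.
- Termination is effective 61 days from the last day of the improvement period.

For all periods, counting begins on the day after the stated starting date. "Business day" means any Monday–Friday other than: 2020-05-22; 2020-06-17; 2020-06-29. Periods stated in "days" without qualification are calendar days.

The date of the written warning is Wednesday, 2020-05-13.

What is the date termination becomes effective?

The last day of the review period: counting 3 business days from Wednesday, 2020-05-13 (May 14, May 15, May 18, skipping weekends) reaches Monday, 2020-05-18.
The last day of the improvement period: 30 calendar days after 2020-05-18 is 2020-06-17.
The date termination becomes effective: 61 calendar days after 2020-06-17 is 2020-08-17.

2020-08-17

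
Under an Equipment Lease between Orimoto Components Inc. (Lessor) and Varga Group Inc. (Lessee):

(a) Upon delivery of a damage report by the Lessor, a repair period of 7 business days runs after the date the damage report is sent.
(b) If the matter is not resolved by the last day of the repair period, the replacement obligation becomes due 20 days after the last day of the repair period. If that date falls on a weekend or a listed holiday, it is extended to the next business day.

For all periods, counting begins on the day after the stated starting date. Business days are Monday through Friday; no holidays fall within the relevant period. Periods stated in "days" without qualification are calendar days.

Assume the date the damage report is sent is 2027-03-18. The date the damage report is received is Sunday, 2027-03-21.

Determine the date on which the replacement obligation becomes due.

The last day of the repair period: 7 business days after Thursday, 2027-03-18, skipping weekends — Mar 19, Mar 22, Mar 23, Mar 24, Mar 25, Mar 26, Mar 29 — lands on Monday, 2027-03-29.
Adding 20 calendar days to 2027-03-29 gives 2027-04-18, which is the date on which the replacement obligation becomes due. That falls on a Sunday, so it rolls to the next business day, Monday, 2027-04-19.

2027-04-19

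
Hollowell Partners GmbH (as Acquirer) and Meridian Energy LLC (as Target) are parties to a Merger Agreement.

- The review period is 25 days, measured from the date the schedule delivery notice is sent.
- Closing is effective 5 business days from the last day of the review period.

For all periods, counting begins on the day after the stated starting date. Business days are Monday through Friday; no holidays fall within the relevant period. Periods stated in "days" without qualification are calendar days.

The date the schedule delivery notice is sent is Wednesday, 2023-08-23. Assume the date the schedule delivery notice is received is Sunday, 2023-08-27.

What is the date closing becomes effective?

2023-09-22

The last day of the review period: 25 calendar days after 2023-08-23 is 2023-09-17.
The date closing becomes effective: counting 5 business days from Sunday, 2023-09-17 (Sep 18, Sep 19, Sep 20, Sep 21, Sep 22, skipping weekends) reaches Friday, 2023-09-22.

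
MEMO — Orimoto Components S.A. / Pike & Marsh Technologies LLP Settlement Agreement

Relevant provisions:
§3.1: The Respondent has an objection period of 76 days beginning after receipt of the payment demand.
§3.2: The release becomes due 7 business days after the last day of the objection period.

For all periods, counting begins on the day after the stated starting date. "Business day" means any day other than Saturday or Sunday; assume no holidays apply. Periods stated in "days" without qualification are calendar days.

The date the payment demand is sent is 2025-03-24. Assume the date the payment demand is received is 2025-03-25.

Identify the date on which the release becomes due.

2025-06-18

The last day of the objection period: 2025-03-25 + 76 days = 2025-06-09.
From Monday, 2025-06-09, 7 business days (Jun 10, Jun 11, Jun 12, Jun 13, Jun 16, Jun 17, Jun 18, skipping weekends) brings us to Wednesday, 2025-06-18, which is the date on which the release becomes due.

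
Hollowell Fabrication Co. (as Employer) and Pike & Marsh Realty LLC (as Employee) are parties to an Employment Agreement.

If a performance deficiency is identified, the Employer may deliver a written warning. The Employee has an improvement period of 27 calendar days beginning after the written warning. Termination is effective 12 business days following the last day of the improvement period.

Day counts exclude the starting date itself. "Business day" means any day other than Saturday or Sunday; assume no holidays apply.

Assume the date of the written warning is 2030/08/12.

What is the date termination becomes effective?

2030/09/24

The last day of the improvement period: 2030/08/12 + 27 days = 2030/09/08.
From Sunday, 2030/09/08, 12 business days (Sep 9, Sep 10, Sep 11, Sep 12, …, Sep 20, Sep 23, Sep 24, skipping weekends) brings us to Tuesday, 2030/09/24, which is the date termination becomes effective.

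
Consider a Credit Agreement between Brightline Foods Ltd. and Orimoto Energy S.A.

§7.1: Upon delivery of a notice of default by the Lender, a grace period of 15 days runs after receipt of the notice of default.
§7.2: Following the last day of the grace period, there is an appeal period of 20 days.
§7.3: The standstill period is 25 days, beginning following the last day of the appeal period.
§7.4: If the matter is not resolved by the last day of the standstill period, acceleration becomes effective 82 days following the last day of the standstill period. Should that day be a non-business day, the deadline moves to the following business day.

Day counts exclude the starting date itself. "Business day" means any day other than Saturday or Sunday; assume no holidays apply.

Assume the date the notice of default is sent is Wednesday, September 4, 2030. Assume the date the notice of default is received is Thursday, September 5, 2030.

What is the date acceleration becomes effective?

January 27, 2031

Adding 15 calendar days to September 5, 2030 gives September 20, 2030, which is the last day of the grace period.
Adding 20 calendar days to September 20, 2030 gives October 10, 2030, which is the last day of the appeal period.
The last day of the standstill period: October 10, 2030 + 25 days = November 4, 2030.
Adding 82 calendar days to November 4, 2030 gives January 25, 2031, which is the date acceleration becomes effective. That falls on a Saturday, so it rolls to the next business day, Monday, January 27, 2031.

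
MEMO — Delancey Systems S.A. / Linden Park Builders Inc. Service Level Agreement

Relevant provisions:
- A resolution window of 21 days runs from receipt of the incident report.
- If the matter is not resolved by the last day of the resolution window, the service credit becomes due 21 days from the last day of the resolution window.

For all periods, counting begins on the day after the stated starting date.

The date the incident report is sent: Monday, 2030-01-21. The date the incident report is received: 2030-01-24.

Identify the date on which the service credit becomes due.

Adding 21 calendar days to 2030-01-24 gives 2030-02-14, which is the last day of the resolution window.
Adding 21 calendar days to 2030-02-14 gives 2030-03-07, which is the date on which the service credit becomes due.

2030-03-07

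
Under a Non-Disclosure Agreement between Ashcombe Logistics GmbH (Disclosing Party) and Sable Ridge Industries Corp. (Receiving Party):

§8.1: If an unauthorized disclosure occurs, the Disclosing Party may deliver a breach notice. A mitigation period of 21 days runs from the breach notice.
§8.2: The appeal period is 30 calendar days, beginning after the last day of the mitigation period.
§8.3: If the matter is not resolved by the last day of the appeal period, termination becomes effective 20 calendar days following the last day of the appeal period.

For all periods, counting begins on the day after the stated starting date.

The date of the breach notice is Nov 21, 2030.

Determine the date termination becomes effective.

Jan 31, 2031

Adding 21 calendar days to Nov 21, 2030 gives Dec 12, 2030, which is the last day of the mitigation period.
The last day of the appeal period: 30 calendar days after Dec 12, 2030 is Jan 11, 2031.
The date termination becomes effective: Jan 11, 2031 + 20 days = Jan 31, 2031.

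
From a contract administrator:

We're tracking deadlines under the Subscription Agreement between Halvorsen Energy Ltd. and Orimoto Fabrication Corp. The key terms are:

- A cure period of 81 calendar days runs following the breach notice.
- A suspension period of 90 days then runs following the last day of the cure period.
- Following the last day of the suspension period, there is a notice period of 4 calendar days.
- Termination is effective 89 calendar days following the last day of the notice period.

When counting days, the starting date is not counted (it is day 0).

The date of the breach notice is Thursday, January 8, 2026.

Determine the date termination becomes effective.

September 29, 2026

The last day of the cure period: January 8, 2026 + 81 days = March 30, 2026.
The last day of the suspension period: March 30, 2026 + 90 days = June 28, 2026.
Adding 4 calendar days to June 28, 2026 gives July 2, 2026, which is the last day of the notice period.
Adding 89 calendar days to July 2, 2026 gives September 29, 2026, which is the date termination becomes effective.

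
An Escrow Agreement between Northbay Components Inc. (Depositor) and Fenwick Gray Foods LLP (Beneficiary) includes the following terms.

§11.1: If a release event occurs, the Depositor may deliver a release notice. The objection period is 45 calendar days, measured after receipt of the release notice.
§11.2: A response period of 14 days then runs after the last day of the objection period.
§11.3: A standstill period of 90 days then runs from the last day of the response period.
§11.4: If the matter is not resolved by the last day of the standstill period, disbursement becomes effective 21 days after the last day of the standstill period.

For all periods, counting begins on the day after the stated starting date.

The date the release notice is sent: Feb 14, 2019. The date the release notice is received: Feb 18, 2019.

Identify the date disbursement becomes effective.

The last day of the objection period: 45 calendar days after Feb 18, 2019 is Apr 4, 2019.
Adding 14 calendar days to Apr 4, 2019 gives Apr 18, 2019, which is the last day of the response period.
The last day of the standstill period: Apr 18, 2019 + 90 days = Jul 17, 2019.
Adding 21 calendar days to Jul 17, 2019 gives Aug 7, 2019, which is the date disbursement becomes effective.

Aug 7, 2019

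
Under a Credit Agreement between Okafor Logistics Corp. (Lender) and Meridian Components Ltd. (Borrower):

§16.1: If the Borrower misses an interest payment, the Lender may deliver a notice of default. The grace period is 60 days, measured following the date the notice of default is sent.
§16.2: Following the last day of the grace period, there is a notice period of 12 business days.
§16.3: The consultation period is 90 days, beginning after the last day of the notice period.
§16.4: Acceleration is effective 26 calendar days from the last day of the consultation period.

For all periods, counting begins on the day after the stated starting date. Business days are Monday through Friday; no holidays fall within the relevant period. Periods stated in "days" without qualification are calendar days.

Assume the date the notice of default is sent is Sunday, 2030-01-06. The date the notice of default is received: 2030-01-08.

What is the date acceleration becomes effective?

Adding 60 calendar days to 2030-01-06 gives 2030-03-07, which is the last day of the grace period.
From Thursday, 2030-03-07, 12 business days (Mar 8, Mar 11, Mar 12, Mar 13, …, Mar 21, Mar 22, Mar 25, skipping weekends) brings us to Monday, 2030-03-25, which is the last day of the notice period.
The last day of the consultation period: 90 calendar days after 2030-03-25 is 2030-06-23.
The date acceleration becomes effective: 26 calendar days after 2030-06-23 is 2030-07-19.

2030-07-19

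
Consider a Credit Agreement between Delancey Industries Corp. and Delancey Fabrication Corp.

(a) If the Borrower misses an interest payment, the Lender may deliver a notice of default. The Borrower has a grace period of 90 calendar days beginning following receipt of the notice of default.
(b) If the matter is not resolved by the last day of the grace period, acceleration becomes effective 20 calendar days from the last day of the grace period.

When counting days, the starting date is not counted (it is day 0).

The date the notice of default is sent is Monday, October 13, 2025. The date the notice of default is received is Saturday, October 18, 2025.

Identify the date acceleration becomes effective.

The last day of the grace period: October 18, 2025 + 90 days = January 16, 2026.
The date acceleration becomes effective: January 16, 2026 + 20 days = February 5, 2026.

February 5, 2026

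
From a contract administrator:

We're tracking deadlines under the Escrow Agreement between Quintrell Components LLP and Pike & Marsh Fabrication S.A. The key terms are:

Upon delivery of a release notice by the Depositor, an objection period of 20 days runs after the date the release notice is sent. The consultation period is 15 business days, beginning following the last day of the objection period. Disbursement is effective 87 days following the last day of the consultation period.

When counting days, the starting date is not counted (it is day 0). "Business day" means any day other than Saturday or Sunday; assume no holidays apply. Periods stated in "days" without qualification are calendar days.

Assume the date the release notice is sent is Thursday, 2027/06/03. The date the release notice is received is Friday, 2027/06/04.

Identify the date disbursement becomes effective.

The last day of the objection period: 2027/06/03 + 20 days = 2027/06/23.
The last day of the consultation period: 15 business days after Wednesday, 2027/06/23, skipping weekends — Jun 24, Jun 25, Jun 28, Jun 29, …, Jul 12, Jul 13, Jul 14 — lands on Wednesday, 2027/07/14.
The date disbursement becomes effective: 2027/07/14 + 87 days = 2027/10/09.

2027/10/09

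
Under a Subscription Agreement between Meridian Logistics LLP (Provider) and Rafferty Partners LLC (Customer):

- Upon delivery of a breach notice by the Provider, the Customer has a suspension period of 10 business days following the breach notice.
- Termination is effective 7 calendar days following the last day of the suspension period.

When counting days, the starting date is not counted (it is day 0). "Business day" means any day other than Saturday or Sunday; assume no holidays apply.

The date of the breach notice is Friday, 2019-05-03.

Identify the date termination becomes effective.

From Friday, 2019-05-03, 10 business days (May 6, May 7, May 8, May 9, May 10, May 13, May 14, May 15, May 16, May 17, skipping weekends) brings us to Friday, 2019-05-17, which is the last day of the suspension period.
The date termination becomes effective: 7 calendar days after 2019-05-17 is 2019-05-24.

2019-05-24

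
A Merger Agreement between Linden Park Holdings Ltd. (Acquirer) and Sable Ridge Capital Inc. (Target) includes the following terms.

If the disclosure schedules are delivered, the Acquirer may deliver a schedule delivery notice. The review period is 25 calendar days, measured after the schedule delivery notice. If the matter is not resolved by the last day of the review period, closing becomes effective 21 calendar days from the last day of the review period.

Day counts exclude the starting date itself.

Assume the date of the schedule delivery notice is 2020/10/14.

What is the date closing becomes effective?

2020/11/29

The last day of the review period: 2020/10/14 + 25 days = 2020/11/08.
The date closing becomes effective: 2020/11/08 + 21 days = 2020/11/29.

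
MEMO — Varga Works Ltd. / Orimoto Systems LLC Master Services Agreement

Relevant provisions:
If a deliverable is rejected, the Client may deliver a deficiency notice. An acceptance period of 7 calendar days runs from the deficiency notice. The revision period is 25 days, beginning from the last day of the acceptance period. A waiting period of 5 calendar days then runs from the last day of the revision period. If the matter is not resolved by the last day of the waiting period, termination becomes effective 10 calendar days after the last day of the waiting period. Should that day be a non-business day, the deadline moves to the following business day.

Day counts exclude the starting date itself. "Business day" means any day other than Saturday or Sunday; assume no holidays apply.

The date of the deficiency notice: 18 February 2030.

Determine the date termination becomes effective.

8 April 2030

Adding 7 calendar days to 18 February 2030 gives 25 February 2030, which is the last day of the acceptance period.
The last day of the revision period: 25 February 2030 + 25 days = 22 March 2030.
Adding 5 calendar days to 22 March 2030 gives 27 March 2030, which is the last day of the waiting period.
The date termination becomes effective: 10 calendar days after 27 March 2030 is 6 April 2030. That falls on a Saturday, so it rolls to the next business day, Monday, 8 April 2030.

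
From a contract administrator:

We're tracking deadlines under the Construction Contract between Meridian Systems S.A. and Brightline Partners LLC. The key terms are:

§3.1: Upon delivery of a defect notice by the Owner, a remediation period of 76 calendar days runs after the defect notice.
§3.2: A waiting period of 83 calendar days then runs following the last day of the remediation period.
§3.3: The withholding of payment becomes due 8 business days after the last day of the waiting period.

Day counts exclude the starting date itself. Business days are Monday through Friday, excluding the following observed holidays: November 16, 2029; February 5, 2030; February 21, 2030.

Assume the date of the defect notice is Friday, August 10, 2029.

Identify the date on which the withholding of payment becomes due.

January 28, 2030

The last day of the remediation period: 76 calendar days after August 10, 2029 is October 25, 2029.
The last day of the waiting period: 83 calendar days after October 25, 2029 is January 16, 2030.
The date on which the withholding of payment becomes due: counting 8 business days from Wednesday, January 16, 2030 (Jan 17, Jan 18, Jan 21, Jan 22, Jan 23, Jan 24, Jan 25, Jan 28, skipping weekends) reaches Monday, January 28, 2030.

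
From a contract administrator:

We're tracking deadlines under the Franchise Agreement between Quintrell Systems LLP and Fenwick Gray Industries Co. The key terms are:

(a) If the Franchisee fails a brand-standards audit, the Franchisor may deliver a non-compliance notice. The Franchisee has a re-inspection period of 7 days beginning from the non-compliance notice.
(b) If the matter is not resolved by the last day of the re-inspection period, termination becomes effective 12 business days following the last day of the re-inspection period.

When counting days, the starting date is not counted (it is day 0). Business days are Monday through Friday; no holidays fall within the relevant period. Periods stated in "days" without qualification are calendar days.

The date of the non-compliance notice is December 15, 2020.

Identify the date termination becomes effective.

The last day of the re-inspection period: December 15, 2020 + 7 days = December 22, 2020.
The date termination becomes effective: counting 12 business days from Tuesday, December 22, 2020 (Dec 23, Dec 24, Dec 25, Dec 28, …, Jan 5, Jan 6, Jan 7, skipping weekends) reaches Thursday, January 7, 2021.

January 7, 2021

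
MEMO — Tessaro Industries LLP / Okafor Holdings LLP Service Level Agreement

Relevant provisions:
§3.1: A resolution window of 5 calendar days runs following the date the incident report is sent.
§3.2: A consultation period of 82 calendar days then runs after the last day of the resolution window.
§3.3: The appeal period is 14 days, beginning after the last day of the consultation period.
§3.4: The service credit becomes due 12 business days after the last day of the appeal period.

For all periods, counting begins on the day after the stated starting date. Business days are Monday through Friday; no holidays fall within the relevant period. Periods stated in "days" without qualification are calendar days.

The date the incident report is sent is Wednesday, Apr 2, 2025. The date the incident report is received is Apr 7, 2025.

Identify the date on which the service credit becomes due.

Adding 5 calendar days to Apr 2, 2025 gives Apr 7, 2025, which is the last day of the resolution window.
The last day of the consultation period: 82 calendar days after Apr 7, 2025 is Jun 28, 2025.
The last day of the appeal period: Jun 28, 2025 + 14 days = Jul 12, 2025.
From Saturday, Jul 12, 2025, 12 business days (Jul 14, Jul 15, Jul 16, Jul 17, …, Jul 25, Jul 28, Jul 29, skipping weekends) brings us to Tuesday, Jul 29, 2025, which is the date on which the service credit becomes due.

Jul 29, 2025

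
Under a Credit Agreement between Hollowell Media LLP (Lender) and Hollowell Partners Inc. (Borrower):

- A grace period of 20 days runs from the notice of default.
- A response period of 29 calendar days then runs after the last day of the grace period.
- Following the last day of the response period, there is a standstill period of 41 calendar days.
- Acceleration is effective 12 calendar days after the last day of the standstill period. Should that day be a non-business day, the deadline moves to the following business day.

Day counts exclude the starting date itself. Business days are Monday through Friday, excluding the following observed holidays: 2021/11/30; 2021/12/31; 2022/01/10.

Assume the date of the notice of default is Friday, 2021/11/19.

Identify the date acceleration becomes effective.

2022/03/01

The last day of the grace period: 2021/11/19 + 20 days = 2021/12/09.
Adding 29 calendar days to 2021/12/09 gives 2022/01/07, which is the last day of the response period.
The last day of the standstill period: 2022/01/07 + 41 days = 2022/02/17.
Adding 12 calendar days to 2022/02/17 gives 2022/03/01, which is the date acceleration becomes effective. 2022/03/01 is a Tuesday and is not a listed holiday, so no roll-forward applies.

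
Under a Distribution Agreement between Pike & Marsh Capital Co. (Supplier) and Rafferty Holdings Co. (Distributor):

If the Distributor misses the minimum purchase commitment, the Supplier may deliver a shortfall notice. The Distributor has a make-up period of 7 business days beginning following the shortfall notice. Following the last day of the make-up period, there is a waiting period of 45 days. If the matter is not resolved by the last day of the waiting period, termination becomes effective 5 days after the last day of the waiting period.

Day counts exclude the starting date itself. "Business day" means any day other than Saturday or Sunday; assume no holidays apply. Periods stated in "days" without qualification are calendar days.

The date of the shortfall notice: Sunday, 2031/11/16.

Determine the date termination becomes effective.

The last day of the make-up period: counting 7 business days from Sunday, 2031/11/16 (Nov 17, Nov 18, Nov 19, Nov 20, Nov 21, Nov 24, Nov 25, skipping weekends) reaches Tuesday, 2031/11/25.
The last day of the waiting period: 45 calendar days after 2031/11/25 is 2032/01/09.
The date termination becomes effective: 2032/01/09 + 5 days = 2032/01/14.

2032/01/14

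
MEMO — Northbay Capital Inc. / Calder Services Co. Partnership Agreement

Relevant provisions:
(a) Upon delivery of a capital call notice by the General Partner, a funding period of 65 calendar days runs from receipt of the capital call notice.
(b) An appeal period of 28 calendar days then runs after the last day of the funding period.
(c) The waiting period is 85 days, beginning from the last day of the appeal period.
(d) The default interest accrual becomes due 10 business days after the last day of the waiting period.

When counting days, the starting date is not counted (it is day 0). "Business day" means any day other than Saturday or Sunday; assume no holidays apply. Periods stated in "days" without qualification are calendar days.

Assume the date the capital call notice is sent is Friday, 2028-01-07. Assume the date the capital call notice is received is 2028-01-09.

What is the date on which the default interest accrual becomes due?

The last day of the funding period: 65 calendar days after 2028-01-09 is 2028-03-14.
Adding 28 calendar days to 2028-03-14 gives 2028-04-11, which is the last day of the appeal period.
The last day of the waiting period: 2028-04-11 + 85 days = 2028-07-05.
The date on which the default interest accrual becomes due: 10 business days after Wednesday, 2028-07-05, skipping weekends — Jul 6, Jul 7, Jul 10, Jul 11, Jul 12, Jul 13, Jul 14, Jul 17, Jul 18, Jul 19 — lands on Wednesday, 2028-07-19.

2028-07-19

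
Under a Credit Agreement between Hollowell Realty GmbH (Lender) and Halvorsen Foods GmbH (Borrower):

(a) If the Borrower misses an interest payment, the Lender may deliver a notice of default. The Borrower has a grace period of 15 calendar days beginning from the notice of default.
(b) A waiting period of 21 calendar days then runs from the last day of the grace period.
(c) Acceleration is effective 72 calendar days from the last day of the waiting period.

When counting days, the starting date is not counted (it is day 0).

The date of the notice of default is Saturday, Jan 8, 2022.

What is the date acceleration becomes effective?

The last day of the grace period: Jan 8, 2022 + 15 days = Jan 23, 2022.
The last day of the waiting period: 21 calendar days after Jan 23, 2022 is Feb 13, 2022.
Adding 72 calendar days to Feb 13, 2022 gives Apr 26, 2022, which is the date acceleration becomes effective.

Apr 26, 2022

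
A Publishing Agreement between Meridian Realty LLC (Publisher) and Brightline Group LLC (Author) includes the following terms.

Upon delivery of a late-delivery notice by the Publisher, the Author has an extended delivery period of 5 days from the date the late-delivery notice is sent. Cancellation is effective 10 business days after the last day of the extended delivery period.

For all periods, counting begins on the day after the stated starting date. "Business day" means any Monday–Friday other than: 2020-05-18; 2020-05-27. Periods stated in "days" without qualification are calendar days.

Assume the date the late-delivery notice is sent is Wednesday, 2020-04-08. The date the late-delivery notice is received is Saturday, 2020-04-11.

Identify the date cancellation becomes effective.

2020-04-27

Adding 5 calendar days to 2020-04-08 gives 2020-04-13, which is the last day of the extended delivery period.
The date cancellation becomes effective: 10 business days after Monday, 2020-04-13, skipping weekends — Apr 14, Apr 15, Apr 16, Apr 17, Apr 20, Apr 21, Apr 22, Apr 23, Apr 24, Apr 27 — lands on Monday, 2020-04-27.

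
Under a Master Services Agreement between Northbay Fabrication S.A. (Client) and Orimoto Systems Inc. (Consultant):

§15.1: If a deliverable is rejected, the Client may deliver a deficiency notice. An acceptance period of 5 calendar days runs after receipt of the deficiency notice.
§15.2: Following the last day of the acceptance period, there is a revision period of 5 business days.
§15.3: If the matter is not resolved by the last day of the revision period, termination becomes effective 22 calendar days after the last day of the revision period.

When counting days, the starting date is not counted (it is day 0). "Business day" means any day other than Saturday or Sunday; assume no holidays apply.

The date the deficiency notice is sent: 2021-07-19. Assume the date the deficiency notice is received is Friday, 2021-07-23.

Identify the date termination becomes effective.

2021-08-26

Adding 5 calendar days to 2021-07-23 gives 2021-07-28, which is the last day of the acceptance period.
From Wednesday, 2021-07-28, 5 business days (Jul 29, Jul 30, Aug 2, Aug 3, Aug 4, skipping weekends) brings us to Wednesday, 2021-08-04, which is the last day of the revision period.
The date termination becomes effective: 22 calendar days after 2021-08-04 is 2021-08-26.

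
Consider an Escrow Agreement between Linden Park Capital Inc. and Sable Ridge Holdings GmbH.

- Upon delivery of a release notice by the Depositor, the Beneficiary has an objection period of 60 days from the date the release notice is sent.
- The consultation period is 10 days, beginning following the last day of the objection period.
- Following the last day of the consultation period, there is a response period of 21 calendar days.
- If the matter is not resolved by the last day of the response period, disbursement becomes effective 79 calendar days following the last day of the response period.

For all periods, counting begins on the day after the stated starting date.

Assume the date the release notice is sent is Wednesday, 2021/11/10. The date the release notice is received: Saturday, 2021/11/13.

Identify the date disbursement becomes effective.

2022/04/29

The last day of the objection period: 2021/11/10 + 60 days = 2022/01/09.
The last day of the consultation period: 2022/01/09 + 10 days = 2022/01/19.
The last day of the response period: 21 calendar days after 2022/01/19 is 2022/02/09.
The date disbursement becomes effective: 2022/02/09 + 79 days = 2022/04/29.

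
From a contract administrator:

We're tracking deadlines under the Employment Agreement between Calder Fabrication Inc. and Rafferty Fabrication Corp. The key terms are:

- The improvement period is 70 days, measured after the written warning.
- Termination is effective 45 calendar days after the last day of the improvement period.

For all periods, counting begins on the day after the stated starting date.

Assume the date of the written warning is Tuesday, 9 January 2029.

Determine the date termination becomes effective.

The last day of the improvement period: 9 January 2029 + 70 days = 20 March 2029.
The date termination becomes effective: 45 calendar days after 20 March 2029 is 4 May 2029.

4 May 2029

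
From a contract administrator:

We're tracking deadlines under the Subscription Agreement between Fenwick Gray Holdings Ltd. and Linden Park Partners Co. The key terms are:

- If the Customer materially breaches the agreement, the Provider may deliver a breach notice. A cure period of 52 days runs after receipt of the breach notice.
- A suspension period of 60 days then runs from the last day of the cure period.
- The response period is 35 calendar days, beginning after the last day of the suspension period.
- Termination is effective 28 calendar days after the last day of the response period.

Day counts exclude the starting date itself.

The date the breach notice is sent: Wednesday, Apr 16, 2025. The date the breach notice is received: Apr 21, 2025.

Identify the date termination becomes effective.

Adding 52 calendar days to Apr 21, 2025 gives Jun 12, 2025, which is the last day of the cure period.
Adding 60 calendar days to Jun 12, 2025 gives Aug 11, 2025, which is the last day of the suspension period.
The last day of the response period: 35 calendar days after Aug 11, 2025 is Sep 15, 2025.
Adding 28 calendar days to Sep 15, 2025 gives Oct 13, 2025, which is the date termination becomes effective.

Oct 13, 2025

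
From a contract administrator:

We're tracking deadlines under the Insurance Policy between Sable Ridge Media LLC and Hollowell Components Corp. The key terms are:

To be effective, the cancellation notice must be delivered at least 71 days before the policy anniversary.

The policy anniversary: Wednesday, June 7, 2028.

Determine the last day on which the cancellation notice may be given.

June 7, 2028 minus 71 days is March 28, 2028.

March 28, 2028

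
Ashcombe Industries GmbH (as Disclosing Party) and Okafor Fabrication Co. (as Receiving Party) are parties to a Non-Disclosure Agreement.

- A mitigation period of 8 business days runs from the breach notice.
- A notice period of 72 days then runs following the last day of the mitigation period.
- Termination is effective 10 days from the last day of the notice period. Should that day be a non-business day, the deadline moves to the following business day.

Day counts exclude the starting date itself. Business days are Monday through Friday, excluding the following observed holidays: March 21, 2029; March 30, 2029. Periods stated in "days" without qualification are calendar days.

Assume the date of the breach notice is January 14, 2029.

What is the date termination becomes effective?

April 16, 2029

The last day of the mitigation period: 8 business days after Sunday, January 14, 2029, skipping weekends — Jan 15, Jan 16, Jan 17, Jan 18, Jan 19, Jan 22, Jan 23, Jan 24 — lands on Wednesday, January 24, 2029.
Adding 72 calendar days to January 24, 2029 gives April 6, 2029, which is the last day of the notice period.
The date termination becomes effective: April 6, 2029 + 10 days = April 16, 2029. April 16, 2029 is a Monday and is not a listed holiday, so no roll-forward applies.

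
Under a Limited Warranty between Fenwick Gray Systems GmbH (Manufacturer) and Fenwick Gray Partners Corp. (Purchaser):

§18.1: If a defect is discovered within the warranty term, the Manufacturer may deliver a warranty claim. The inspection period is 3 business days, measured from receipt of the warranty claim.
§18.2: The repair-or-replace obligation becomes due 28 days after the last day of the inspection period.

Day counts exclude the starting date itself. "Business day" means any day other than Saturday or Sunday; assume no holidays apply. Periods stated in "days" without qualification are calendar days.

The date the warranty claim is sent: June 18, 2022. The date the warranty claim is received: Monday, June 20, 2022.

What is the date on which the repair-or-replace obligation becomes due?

July 21, 2022

From Monday, June 20, 2022, 3 business days (Jun 21, Jun 22, Jun 23, skipping weekends) brings us to Thursday, June 23, 2022, which is the last day of the inspection period.
The date on which the repair-or-replace obligation becomes due: June 23, 2022 + 28 days = July 21, 2022.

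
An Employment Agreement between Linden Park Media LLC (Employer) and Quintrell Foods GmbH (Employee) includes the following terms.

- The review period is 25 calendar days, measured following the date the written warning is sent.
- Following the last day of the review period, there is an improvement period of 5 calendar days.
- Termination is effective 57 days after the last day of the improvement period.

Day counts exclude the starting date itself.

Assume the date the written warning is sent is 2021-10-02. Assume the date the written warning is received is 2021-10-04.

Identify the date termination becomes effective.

2021-12-28

The last day of the review period: 25 calendar days after 2021-10-02 is 2021-10-27.
Adding 5 calendar days to 2021-10-27 gives 2021-11-01, which is the last day of the improvement period.
Adding 57 calendar days to 2021-11-01 gives 2021-12-28, which is the date termination becomes effective.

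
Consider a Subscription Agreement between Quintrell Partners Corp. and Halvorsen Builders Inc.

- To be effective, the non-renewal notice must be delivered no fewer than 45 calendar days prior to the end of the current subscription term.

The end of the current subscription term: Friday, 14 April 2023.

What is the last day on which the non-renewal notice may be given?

28 February 2023

14 April 2023 minus 45 days is 28 February 2023.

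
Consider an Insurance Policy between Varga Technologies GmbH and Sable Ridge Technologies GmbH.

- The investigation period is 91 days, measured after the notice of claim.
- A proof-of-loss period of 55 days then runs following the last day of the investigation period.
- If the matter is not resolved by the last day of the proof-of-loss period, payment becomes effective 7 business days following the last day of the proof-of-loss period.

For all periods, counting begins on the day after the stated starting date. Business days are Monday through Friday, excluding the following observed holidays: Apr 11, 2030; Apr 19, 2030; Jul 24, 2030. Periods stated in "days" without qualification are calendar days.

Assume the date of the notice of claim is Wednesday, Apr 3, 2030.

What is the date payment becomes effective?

Sep 5, 2030

Adding 91 calendar days to Apr 3, 2030 gives Jul 3, 2030, which is the last day of the investigation period.
The last day of the proof-of-loss period: Jul 3, 2030 + 55 days = Aug 27, 2030.
From Tuesday, Aug 27, 2030, 7 business days (Aug 28, Aug 29, Aug 30, Sep 2, Sep 3, Sep 4, Sep 5, skipping weekends) brings us to Thursday, Sep 5, 2030, which is the date payment becomes effective.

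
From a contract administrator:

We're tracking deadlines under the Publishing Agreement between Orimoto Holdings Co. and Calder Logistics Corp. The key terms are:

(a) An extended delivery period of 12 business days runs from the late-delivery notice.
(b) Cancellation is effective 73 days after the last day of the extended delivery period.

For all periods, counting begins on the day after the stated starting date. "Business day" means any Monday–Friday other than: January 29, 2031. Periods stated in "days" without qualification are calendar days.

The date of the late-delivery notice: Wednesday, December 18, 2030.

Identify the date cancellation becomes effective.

March 17, 2031

The last day of the extended delivery period: counting 12 business days from Wednesday, December 18, 2030 (Dec 19, Dec 20, Dec 23, Dec 24, …, Jan 1, Jan 2, Jan 3, skipping weekends) reaches Friday, January 3, 2031.
Adding 73 calendar days to January 3, 2031 gives March 17, 2031, which is the date cancellation becomes effective.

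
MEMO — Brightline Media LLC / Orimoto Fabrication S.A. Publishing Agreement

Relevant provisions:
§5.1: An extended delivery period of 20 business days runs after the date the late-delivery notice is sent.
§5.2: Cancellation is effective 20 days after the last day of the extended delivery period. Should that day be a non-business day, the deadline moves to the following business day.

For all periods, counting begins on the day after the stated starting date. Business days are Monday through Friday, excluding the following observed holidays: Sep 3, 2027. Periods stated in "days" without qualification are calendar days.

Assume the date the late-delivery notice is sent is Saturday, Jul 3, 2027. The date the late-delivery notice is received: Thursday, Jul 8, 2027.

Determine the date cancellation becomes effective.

The last day of the extended delivery period: 20 business days after Saturday, Jul 3, 2027, skipping weekends — Jul 5, Jul 6, Jul 7, Jul 8, …, Jul 28, Jul 29, Jul 30 — lands on Friday, Jul 30, 2027.
The date cancellation becomes effective: Jul 30, 2027 + 20 days = Aug 19, 2027. Aug 19, 2027 is a Thursday and is not a listed holiday, so no roll-forward applies.

Aug 19, 2027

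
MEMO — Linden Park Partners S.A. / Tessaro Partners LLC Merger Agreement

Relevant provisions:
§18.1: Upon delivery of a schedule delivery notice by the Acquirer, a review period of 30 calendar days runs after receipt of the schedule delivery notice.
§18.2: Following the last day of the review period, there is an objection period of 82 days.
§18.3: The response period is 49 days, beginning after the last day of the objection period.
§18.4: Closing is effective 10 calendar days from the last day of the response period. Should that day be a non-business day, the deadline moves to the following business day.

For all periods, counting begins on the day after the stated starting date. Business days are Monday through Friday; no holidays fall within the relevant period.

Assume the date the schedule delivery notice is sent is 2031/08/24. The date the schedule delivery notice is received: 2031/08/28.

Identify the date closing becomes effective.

2032/02/16

Adding 30 calendar days to 2031/08/28 gives 2031/09/27, which is the last day of the review period.
Adding 82 calendar days to 2031/09/27 gives 2031/12/18, which is the last day of the objection period.
Adding 49 calendar days to 2031/12/18 gives 2032/02/05, which is the last day of the response period.
The date closing becomes effective: 2032/02/05 + 10 days = 2032/02/15. That falls on a Sunday, so it rolls to the next business day, Monday, 2032/02/16.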